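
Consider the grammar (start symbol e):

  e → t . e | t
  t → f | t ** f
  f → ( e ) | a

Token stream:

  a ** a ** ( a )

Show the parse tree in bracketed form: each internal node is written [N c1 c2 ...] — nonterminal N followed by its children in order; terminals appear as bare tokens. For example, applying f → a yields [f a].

[e [t [t [t [f a]] ** [f a]] ** [f ( [e [t [f a]]] )]]]

e
t
t ** f
t ** f ** f
f ** f ** f
a ** f ** f
a ** a ** f
a ** a ** ( e )
a ** a ** ( t )
a ** a ** ( f )
a ** a ** ( a )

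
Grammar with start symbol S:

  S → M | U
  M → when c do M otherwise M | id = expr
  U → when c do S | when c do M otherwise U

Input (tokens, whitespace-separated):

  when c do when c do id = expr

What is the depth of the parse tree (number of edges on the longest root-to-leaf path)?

[S [U when c do [S [U when c do [S [M id = expr]]]]]]

6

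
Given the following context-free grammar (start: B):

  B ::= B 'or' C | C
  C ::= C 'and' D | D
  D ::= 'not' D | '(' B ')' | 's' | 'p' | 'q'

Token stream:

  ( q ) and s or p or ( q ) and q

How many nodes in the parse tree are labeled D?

[B [B [B [C [C [D ( [B [C [D q]]] )]] and [D s]]] or [C [D p]]] or [C [C [D ( [B [C [D q]]] )]] and [D q]]]

7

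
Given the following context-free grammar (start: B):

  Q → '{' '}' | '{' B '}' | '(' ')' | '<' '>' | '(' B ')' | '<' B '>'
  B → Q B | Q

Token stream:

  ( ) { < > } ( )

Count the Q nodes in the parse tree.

[B [Q ( )] [B [Q { [B [Q < >]] }] [B [Q ( )]]]]

4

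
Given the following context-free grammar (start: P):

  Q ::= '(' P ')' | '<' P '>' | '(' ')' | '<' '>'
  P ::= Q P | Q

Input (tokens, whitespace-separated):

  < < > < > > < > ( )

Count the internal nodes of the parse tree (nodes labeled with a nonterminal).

10

[P [Q < [P [Q < >] [P [Q < >]]] >] [P [Q < >] [P [Q ( )]]]]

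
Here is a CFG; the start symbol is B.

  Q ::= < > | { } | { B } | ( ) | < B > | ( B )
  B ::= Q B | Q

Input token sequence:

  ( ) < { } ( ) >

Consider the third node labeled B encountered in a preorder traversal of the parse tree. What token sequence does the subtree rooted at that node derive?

[B [Q ( )] [B [Q < [B [Q { }] [B [Q ( )]]] >]]]

{ } ( )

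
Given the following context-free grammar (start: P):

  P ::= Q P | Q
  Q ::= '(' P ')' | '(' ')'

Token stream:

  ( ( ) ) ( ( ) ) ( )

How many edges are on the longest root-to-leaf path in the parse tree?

5

[P [Q ( [P [Q ( )]] )] [P [Q ( [P [Q ( )]] )] [P [Q ( )]]]]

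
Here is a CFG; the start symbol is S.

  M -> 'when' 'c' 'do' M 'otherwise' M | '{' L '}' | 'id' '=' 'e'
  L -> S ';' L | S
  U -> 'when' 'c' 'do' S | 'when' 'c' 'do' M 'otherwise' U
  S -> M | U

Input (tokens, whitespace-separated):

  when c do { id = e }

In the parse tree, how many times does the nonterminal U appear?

1

[S [U when c do [S [M { [L [S [M id = e]]] }]]]]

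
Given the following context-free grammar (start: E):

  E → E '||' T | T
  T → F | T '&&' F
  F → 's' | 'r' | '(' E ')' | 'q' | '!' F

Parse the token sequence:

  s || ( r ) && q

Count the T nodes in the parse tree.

[E [E [T [F s]]] || [T [T [F ( [E [T [F r]]] )]] && [F q]]]

4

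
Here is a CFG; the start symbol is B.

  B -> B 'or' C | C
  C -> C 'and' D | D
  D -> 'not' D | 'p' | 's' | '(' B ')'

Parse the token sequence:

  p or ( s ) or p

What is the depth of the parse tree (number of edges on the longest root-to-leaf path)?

[B [B [B [C [D p]]] or [C [D ( [B [C [D s]]] )]]] or [C [D p]]]

7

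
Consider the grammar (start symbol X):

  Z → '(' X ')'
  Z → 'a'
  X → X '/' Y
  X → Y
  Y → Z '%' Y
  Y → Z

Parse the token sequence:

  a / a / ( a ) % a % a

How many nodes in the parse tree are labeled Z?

[X [X [X [Y [Z a]]] / [Y [Z a]]] / [Y [Z ( [X [Y [Z a]]] )] % [Y [Z a] % [Y [Z a]]]]]

6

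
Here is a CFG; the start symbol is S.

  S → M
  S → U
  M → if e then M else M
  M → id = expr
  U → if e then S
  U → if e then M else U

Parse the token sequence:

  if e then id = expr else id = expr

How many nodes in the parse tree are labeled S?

1

[S [M if e then [M id = expr] else [M id = expr]]]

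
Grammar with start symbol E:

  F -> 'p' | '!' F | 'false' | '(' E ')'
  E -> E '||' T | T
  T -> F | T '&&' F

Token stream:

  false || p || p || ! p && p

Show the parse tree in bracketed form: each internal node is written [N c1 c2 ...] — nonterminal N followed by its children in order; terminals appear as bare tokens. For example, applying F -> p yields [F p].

E
E || T
E || T || T
E || T || T || T
T || T || T || T
F || T || T || T
false || T || T || T
false || F || T || T
false || p || T || T
false || p || F || T
false || p || p || T
false || p || p || T && F
false || p || p || F && F
false || p || p || ! F && F
false || p || p || ! p && F
false || p || p || ! p && p

[E [E [E [E [T [F false]]] || [T [F p]]] || [T [F p]]] || [T [T [F ! [F p]]] && [F p]]]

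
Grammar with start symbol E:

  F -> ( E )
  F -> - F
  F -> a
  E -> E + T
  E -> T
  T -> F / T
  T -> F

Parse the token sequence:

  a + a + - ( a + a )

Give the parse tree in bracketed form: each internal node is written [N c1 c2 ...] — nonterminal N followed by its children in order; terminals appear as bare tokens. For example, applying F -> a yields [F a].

E
E + T
E + T + T
T + T + T
F + T + T
a + T + T
a + F + T
a + a + T
a + a + F
a + a + - F
a + a + - ( E )
a + a + - ( E + T )
a + a + - ( T + T )
a + a + - ( F + T )
a + a + - ( a + T )
a + a + - ( a + F )
a + a + - ( a + a )

[E [E [E [T [F a]]] + [T [F a]]] + [T [F - [F ( [E [E [T [F a]]] + [T [F a]]] )]]]]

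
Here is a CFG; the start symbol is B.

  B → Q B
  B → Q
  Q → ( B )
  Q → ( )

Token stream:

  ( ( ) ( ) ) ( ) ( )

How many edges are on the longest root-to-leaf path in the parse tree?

[B [Q ( [B [Q ( )] [B [Q ( )]]] )] [B [Q ( )] [B [Q ( )]]]]

5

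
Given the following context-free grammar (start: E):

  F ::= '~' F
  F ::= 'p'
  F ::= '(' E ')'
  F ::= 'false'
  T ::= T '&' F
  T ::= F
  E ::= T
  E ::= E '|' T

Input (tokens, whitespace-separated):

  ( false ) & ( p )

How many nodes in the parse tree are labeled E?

3

[E [T [T [F ( [E [T [F false]]] )]] & [F ( [E [T [F p]]] )]]]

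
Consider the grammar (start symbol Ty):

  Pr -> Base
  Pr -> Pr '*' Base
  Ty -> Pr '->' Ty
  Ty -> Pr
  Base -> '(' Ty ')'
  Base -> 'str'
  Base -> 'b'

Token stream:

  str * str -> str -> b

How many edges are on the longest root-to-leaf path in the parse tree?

5

[Ty [Pr [Pr [Base str]] * [Base str]] -> [Ty [Pr [Base str]] -> [Ty [Pr [Base b]]]]]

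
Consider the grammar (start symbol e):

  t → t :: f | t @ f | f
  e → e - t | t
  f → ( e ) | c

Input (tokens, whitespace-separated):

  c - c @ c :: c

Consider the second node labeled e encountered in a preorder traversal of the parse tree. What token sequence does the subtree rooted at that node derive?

[e [e [t [f c]]] - [t [t [t [f c]] @ [f c]] :: [f c]]]

c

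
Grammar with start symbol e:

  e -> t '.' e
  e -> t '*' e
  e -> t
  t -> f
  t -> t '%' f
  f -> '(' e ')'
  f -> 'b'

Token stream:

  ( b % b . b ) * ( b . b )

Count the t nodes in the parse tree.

[e [t [f ( [e [t [t [f b]] % [f b]] . [e [t [f b]]]] )]] * [e [t [f ( [e [t [f b]] . [e [t [f b]]]] )]]]]

7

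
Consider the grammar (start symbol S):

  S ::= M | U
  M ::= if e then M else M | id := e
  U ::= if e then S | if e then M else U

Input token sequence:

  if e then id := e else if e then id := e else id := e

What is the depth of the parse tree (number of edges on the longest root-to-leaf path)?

4

[S [M if e then [M id := e] else [M if e then [M id := e] else [M id := e]]]]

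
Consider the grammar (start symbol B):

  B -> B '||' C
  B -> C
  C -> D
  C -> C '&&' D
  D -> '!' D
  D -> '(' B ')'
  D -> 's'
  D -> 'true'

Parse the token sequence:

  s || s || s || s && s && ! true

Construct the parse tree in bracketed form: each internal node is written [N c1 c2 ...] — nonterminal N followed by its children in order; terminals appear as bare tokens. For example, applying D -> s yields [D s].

B
B || C
B || C || C
B || C || C || C
C || C || C || C
D || C || C || C
s || C || C || C
s || D || C || C
s || s || C || C
s || s || D || C
s || s || s || C
s || s || s || C && D
s || s || s || C && D && D
s || s || s || D && D && D
s || s || s || s && D && D
s || s || s || s && s && D
s || s || s || s && s && ! D
s || s || s || s && s && ! true

[B [B [B [B [C [D s]]] || [C [D s]]] || [C [D s]]] || [C [C [C [D s]] && [D s]] && [D ! [D true]]]]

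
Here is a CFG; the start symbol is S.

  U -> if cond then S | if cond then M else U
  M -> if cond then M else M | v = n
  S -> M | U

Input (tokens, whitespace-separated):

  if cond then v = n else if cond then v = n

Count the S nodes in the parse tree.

2

[S [U if cond then [M v = n] else [U if cond then [S [M v = n]]]]]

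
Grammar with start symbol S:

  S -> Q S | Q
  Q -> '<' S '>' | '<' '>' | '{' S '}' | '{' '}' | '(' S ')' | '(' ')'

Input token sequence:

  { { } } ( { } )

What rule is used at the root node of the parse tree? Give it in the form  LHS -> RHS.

[S [Q { [S [Q { }]] }] [S [Q ( [S [Q { }]] )]]]

S -> Q S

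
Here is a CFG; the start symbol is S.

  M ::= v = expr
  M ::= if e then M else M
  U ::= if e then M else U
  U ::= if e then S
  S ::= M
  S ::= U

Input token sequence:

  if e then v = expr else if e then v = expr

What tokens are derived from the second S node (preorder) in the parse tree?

[S [U if e then [M v = expr] else [U if e then [S [M v = expr]]]]]

v = expr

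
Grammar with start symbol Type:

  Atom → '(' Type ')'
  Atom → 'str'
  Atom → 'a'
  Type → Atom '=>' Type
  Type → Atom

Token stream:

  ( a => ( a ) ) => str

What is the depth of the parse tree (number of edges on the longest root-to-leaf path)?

7

[Type [Atom ( [Type [Atom a] => [Type [Atom ( [Type [Atom a]] )]]] )] => [Type [Atom str]]]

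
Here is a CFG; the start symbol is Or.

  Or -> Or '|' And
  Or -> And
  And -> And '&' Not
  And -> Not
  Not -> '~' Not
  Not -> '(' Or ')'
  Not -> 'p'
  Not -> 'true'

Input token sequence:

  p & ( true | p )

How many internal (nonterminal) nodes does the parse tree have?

[Or [And [And [Not p]] & [Not ( [Or [Or [And [Not true]]] | [And [Not p]]] )]]]

11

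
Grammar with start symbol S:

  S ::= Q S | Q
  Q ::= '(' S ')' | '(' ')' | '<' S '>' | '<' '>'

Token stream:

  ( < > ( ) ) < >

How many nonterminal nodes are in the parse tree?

[S [Q ( [S [Q < >] [S [Q ( )]]] )] [S [Q < >]]]

8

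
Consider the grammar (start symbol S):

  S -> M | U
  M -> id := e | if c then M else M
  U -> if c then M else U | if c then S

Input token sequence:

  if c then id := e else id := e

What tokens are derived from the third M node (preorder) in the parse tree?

[S [M if c then [M id := e] else [M id := e]]]

id := e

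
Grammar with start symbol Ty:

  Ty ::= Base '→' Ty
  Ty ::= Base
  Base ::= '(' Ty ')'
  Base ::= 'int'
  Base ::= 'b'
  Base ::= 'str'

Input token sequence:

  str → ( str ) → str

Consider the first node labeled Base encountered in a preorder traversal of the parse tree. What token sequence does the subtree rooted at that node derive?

[Ty [Base str] → [Ty [Base ( [Ty [Base str]] )] → [Ty [Base str]]]]

str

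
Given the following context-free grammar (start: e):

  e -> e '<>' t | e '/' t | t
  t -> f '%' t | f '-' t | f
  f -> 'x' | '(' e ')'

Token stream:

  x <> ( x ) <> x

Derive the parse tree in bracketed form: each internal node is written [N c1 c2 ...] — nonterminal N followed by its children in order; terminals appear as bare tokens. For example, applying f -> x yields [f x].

[e [e [e [t [f x]]] <> [t [f ( [e [t [f x]]] )]]] <> [t [f x]]]

e
e <> t
e <> t <> t
t <> t <> t
f <> t <> t
x <> t <> t
x <> f <> t
x <> ( e ) <> t
x <> ( t ) <> t
x <> ( f ) <> t
x <> ( x ) <> t
x <> ( x ) <> f
x <> ( x ) <> x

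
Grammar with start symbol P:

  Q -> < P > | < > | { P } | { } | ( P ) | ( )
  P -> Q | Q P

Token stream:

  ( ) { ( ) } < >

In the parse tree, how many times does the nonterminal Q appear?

[P [Q ( )] [P [Q { [P [Q ( )]] }] [P [Q < >]]]]

4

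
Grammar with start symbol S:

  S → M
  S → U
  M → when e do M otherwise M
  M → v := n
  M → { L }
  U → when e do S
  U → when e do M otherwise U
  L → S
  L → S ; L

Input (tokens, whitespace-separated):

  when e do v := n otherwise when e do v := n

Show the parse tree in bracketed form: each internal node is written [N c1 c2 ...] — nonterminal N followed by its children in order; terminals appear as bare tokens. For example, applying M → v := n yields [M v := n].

[S [U when e do [M v := n] otherwise [U when e do [S [M v := n]]]]]

S
U
when e do M otherwise U
when e do v := n otherwise U
when e do v := n otherwise when e do S
when e do v := n otherwise when e do M
when e do v := n otherwise when e do v := n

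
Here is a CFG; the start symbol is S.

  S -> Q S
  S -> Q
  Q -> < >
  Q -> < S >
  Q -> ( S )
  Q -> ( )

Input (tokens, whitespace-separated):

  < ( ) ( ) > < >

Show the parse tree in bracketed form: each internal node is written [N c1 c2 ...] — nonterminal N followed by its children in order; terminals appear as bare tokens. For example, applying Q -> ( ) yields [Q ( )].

S
Q S
< S > S
< Q S > S
< ( ) S > S
< ( ) Q > S
< ( ) ( ) > S
< ( ) ( ) > Q
< ( ) ( ) > < >

[S [Q < [S [Q ( )] [S [Q ( )]]] >] [S [Q < >]]]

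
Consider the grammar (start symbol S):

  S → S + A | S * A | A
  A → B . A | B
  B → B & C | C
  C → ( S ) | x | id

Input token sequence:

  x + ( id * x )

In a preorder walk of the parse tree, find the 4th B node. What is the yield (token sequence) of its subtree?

x

[S [S [A [B [C x]]]] + [A [B [C ( [S [S [A [B [C id]]]] * [A [B [C x]]]] )]]]]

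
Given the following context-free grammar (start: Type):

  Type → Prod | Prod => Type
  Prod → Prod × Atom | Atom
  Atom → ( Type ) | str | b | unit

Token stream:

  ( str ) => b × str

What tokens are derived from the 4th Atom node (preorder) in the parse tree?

[Type [Prod [Atom ( [Type [Prod [Atom str]]] )]] => [Type [Prod [Prod [Atom b]] × [Atom str]]]]

str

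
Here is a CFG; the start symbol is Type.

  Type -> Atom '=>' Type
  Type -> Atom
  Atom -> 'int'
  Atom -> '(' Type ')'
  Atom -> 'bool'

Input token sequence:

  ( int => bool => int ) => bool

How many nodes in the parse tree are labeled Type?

5

[Type [Atom ( [Type [Atom int] => [Type [Atom bool] => [Type [Atom int]]]] )] => [Type [Atom bool]]]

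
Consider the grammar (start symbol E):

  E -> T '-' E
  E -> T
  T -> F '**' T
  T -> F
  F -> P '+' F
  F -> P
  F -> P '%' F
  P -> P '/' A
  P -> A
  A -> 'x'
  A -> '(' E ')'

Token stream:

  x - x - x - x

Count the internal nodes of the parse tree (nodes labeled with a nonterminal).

20

[E [T [F [P [A x]]]] - [E [T [F [P [A x]]]] - [E [T [F [P [A x]]]] - [E [T [F [P [A x]]]]]]]]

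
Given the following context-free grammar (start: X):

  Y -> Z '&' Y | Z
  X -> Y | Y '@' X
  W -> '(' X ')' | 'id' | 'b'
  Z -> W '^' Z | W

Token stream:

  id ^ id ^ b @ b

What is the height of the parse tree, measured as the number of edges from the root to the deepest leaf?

6

[X [Y [Z [W id] ^ [Z [W id] ^ [Z [W b]]]]] @ [X [Y [Z [W b]]]]]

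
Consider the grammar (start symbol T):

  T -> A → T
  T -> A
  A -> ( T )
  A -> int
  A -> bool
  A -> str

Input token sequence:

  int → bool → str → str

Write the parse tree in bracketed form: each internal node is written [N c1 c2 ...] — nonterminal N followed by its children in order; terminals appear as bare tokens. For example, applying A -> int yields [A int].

[T [A int] → [T [A bool] → [T [A str] → [T [A str]]]]]

T
A → T
int → T
int → A → T
int → bool → T
int → bool → A → T
int → bool → str → T
int → bool → str → A
int → bool → str → str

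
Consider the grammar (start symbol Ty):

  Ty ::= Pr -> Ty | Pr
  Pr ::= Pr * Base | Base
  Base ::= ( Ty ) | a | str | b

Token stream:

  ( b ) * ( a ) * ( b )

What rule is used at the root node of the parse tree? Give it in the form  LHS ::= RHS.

Ty ::= Pr

[Ty [Pr [Pr [Pr [Base ( [Ty [Pr [Base b]]] )]] * [Base ( [Ty [Pr [Base a]]] )]] * [Base ( [Ty [Pr [Base b]]] )]]]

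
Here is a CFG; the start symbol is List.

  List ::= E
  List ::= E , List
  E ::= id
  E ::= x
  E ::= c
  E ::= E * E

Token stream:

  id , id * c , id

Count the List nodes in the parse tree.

[List [E id] , [List [E [E id] * [E c]] , [List [E id]]]]

3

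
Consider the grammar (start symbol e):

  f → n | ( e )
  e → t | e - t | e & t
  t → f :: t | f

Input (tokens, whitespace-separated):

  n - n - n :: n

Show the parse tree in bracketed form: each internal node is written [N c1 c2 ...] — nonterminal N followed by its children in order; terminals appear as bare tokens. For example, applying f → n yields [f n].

[e [e [e [t [f n]]] - [t [f n]]] - [t [f n] :: [t [f n]]]]

e
e - t
e - t - t
t - t - t
f - t - t
n - t - t
n - f - t
n - n - t
n - n - f :: t
n - n - n :: t
n - n - n :: f
n - n - n :: n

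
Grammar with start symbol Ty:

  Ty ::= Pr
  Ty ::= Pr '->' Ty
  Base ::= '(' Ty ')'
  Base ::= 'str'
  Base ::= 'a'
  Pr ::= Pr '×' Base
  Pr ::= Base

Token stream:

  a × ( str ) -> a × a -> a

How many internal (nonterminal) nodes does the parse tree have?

16

[Ty [Pr [Pr [Base a]] × [Base ( [Ty [Pr [Base str]]] )]] -> [Ty [Pr [Pr [Base a]] × [Base a]] -> [Ty [Pr [Base a]]]]]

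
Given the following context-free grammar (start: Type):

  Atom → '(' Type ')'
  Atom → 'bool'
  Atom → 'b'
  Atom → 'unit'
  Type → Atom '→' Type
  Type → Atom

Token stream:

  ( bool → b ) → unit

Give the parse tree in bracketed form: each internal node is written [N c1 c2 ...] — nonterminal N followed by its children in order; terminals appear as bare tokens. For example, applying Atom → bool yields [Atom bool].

Type
Atom → Type
( Type ) → Type
( Atom → Type ) → Type
( bool → Type ) → Type
( bool → Atom ) → Type
( bool → b ) → Type
( bool → b ) → Atom
( bool → b ) → unit

[Type [Atom ( [Type [Atom bool] → [Type [Atom b]]] )] → [Type [Atom unit]]]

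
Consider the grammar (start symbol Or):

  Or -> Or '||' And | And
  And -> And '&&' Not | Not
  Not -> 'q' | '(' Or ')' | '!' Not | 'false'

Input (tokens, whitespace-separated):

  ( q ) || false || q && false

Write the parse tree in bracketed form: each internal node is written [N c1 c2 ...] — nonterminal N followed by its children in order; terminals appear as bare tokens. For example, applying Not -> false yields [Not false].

Or
Or || And
Or || And || And
And || And || And
Not || And || And
( Or ) || And || And
( And ) || And || And
( Not ) || And || And
( q ) || And || And
( q ) || Not || And
( q ) || false || And
( q ) || false || And && Not
( q ) || false || Not && Not
( q ) || false || q && Not
( q ) || false || q && false

[Or [Or [Or [And [Not ( [Or [And [Not q]]] )]]] || [And [Not false]]] || [And [And [Not q]] && [Not false]]]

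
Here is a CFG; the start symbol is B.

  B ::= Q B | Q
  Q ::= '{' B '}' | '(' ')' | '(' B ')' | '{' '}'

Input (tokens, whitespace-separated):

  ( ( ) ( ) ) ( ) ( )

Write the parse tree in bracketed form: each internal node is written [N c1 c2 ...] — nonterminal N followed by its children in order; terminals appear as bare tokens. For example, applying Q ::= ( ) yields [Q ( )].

[B [Q ( [B [Q ( )] [B [Q ( )]]] )] [B [Q ( )] [B [Q ( )]]]]

B
Q B
( B ) B
( Q B ) B
( ( ) B ) B
( ( ) Q ) B
( ( ) ( ) ) B
( ( ) ( ) ) Q B
( ( ) ( ) ) ( ) B
( ( ) ( ) ) ( ) Q
( ( ) ( ) ) ( ) ( )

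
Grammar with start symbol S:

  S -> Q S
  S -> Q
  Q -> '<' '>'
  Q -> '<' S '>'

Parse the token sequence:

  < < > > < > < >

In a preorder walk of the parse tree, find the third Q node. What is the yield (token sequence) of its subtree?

[S [Q < [S [Q < >]] >] [S [Q < >] [S [Q < >]]]]

< >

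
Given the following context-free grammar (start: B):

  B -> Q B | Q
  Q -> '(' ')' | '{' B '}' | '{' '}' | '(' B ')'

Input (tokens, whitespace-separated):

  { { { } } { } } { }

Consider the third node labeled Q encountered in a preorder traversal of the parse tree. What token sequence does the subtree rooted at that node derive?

[B [Q { [B [Q { [B [Q { }]] }] [B [Q { }]]] }] [B [Q { }]]]

{ }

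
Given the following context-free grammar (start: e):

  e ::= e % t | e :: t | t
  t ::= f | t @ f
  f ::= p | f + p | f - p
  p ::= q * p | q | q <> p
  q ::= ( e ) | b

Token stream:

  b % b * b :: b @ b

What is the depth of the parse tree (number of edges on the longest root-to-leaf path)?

[e [e [e [t [f [p [q b]]]]] % [t [f [p [q b] * [p [q b]]]]]] :: [t [t [f [p [q b]]]] @ [f [p [q b]]]]]

7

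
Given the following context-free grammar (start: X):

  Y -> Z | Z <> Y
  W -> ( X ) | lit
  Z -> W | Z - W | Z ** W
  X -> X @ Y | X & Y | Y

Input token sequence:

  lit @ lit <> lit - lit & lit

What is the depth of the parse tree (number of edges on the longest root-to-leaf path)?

[X [X [X [Y [Z [W lit]]]] @ [Y [Z [W lit]] <> [Y [Z [Z [W lit]] - [W lit]]]]] & [Y [Z [W lit]]]]

7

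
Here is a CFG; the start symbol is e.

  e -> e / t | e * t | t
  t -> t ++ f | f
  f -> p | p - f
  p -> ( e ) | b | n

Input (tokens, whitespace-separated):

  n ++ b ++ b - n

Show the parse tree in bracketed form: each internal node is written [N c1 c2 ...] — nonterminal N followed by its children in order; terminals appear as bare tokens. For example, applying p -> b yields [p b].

[e [t [t [t [f [p n]]] ++ [f [p b]]] ++ [f [p b] - [f [p n]]]]]

e
t
t ++ f
t ++ f ++ f
f ++ f ++ f
p ++ f ++ f
n ++ f ++ f
n ++ p ++ f
n ++ b ++ f
n ++ b ++ p - f
n ++ b ++ b - f
n ++ b ++ b - p
n ++ b ++ b - n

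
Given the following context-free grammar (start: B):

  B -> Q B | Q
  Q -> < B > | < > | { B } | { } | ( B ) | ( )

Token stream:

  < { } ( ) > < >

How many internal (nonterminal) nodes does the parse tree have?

8

[B [Q < [B [Q { }] [B [Q ( )]]] >] [B [Q < >]]]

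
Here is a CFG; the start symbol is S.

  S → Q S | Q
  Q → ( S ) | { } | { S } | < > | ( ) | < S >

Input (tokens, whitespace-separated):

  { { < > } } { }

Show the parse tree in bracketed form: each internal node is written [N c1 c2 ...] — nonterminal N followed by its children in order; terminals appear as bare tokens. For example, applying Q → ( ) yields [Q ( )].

S
Q S
{ S } S
{ Q } S
{ { S } } S
{ { Q } } S
{ { < > } } S
{ { < > } } Q
{ { < > } } { }

[S [Q { [S [Q { [S [Q < >]] }]] }] [S [Q { }]]]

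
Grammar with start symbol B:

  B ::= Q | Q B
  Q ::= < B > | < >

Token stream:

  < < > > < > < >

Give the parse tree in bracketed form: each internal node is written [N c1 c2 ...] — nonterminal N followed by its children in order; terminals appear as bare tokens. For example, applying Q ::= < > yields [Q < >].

B
Q B
< B > B
< Q > B
< < > > B
< < > > Q B
< < > > < > B
< < > > < > Q
< < > > < > < >

[B [Q < [B [Q < >]] >] [B [Q < >] [B [Q < >]]]]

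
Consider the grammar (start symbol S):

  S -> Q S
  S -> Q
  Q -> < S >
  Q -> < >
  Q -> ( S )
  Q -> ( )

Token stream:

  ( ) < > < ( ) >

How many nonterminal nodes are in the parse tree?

[S [Q ( )] [S [Q < >] [S [Q < [S [Q ( )]] >]]]]

8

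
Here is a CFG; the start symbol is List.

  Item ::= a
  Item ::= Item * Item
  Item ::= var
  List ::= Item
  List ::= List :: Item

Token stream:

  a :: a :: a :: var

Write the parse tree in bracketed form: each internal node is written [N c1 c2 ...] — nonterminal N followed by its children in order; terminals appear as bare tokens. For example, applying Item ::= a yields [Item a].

List
List :: Item
List :: Item :: Item
List :: Item :: Item :: Item
Item :: Item :: Item :: Item
a :: Item :: Item :: Item
a :: a :: Item :: Item
a :: a :: a :: Item
a :: a :: a :: var

[List [List [List [List [Item a]] :: [Item a]] :: [Item a]] :: [Item var]]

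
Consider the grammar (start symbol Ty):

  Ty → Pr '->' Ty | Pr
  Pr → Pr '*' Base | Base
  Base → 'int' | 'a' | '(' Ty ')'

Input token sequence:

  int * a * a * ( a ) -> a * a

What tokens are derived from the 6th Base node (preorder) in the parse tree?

[Ty [Pr [Pr [Pr [Pr [Base int]] * [Base a]] * [Base a]] * [Base ( [Ty [Pr [Base a]]] )]] -> [Ty [Pr [Pr [Base a]] * [Base a]]]]

a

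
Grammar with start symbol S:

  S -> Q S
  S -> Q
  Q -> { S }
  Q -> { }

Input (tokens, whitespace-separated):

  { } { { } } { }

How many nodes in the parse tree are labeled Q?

[S [Q { }] [S [Q { [S [Q { }]] }] [S [Q { }]]]]

4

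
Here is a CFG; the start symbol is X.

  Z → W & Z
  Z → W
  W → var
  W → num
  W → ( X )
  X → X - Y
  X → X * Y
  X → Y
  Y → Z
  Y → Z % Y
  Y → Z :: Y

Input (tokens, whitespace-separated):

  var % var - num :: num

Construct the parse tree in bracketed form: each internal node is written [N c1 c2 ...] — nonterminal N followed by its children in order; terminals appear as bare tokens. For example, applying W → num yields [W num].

[X [X [Y [Z [W var]] % [Y [Z [W var]]]]] - [Y [Z [W num]] :: [Y [Z [W num]]]]]

X
X - Y
Y - Y
Z % Y - Y
W % Y - Y
var % Y - Y
var % Z - Y
var % W - Y
var % var - Y
var % var - Z :: Y
var % var - W :: Y
var % var - num :: Y
var % var - num :: Z
var % var - num :: W
var % var - num :: num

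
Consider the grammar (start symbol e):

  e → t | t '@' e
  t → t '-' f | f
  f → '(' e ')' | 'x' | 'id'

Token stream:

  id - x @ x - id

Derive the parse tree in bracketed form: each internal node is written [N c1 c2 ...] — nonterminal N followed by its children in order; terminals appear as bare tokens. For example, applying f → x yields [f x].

[e [t [t [f id]] - [f x]] @ [e [t [t [f x]] - [f id]]]]

e
t @ e
t - f @ e
f - f @ e
id - f @ e
id - x @ e
id - x @ t
id - x @ t - f
id - x @ f - f
id - x @ x - f
id - x @ x - id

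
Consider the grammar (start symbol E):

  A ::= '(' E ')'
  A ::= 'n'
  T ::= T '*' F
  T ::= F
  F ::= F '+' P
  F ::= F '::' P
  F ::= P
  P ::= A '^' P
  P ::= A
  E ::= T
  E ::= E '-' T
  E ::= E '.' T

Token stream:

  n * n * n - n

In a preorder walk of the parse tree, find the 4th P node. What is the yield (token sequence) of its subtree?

n

[E [E [T [T [T [F [P [A n]]]] * [F [P [A n]]]] * [F [P [A n]]]]] - [T [F [P [A n]]]]]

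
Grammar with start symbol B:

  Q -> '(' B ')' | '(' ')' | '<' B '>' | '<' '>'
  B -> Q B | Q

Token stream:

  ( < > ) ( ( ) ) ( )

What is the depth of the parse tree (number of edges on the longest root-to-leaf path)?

[B [Q ( [B [Q < >]] )] [B [Q ( [B [Q ( )]] )] [B [Q ( )]]]]

5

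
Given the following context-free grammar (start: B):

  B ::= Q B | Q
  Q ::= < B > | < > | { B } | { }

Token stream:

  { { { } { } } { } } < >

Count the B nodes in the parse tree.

6

[B [Q { [B [Q { [B [Q { }] [B [Q { }]]] }] [B [Q { }]]] }] [B [Q < >]]]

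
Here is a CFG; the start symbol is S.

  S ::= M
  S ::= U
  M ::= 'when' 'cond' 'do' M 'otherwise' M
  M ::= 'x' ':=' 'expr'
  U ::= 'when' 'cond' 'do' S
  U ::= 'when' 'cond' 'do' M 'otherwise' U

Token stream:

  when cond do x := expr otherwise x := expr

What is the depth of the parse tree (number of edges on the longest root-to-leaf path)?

[S [M when cond do [M x := expr] otherwise [M x := expr]]]

3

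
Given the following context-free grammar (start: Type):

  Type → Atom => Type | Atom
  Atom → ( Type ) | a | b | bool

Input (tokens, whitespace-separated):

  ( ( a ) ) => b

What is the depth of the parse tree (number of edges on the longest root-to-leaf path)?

[Type [Atom ( [Type [Atom ( [Type [Atom a]] )]] )] => [Type [Atom b]]]

6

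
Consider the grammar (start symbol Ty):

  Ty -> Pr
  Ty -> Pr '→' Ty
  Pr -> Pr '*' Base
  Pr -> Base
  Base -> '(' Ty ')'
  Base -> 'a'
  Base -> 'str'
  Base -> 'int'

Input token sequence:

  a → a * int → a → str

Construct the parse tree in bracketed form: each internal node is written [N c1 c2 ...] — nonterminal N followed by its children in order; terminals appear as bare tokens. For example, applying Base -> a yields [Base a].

Ty
Pr → Ty
Base → Ty
a → Ty
a → Pr → Ty
a → Pr * Base → Ty
a → Base * Base → Ty
a → a * Base → Ty
a → a * int → Ty
a → a * int → Pr → Ty
a → a * int → Base → Ty
a → a * int → a → Ty
a → a * int → a → Pr
a → a * int → a → Base
a → a * int → a → str

[Ty [Pr [Base a]] → [Ty [Pr [Pr [Base a]] * [Base int]] → [Ty [Pr [Base a]] → [Ty [Pr [Base str]]]]]]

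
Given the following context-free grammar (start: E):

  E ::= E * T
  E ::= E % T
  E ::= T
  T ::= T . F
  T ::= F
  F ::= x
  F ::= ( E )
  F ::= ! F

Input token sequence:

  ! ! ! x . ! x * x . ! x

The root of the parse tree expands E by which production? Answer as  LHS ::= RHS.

[E [E [T [T [F ! [F ! [F ! [F x]]]]] . [F ! [F x]]]] * [T [T [F x]] . [F ! [F x]]]]

E ::= E * T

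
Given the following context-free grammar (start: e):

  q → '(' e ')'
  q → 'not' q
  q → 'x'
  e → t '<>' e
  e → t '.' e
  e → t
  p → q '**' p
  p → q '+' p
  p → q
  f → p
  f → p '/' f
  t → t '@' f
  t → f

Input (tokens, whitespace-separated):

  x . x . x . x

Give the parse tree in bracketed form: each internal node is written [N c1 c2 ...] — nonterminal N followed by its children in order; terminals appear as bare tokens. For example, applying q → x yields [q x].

e
t . e
f . e
p . e
q . e
x . e
x . t . e
x . f . e
x . p . e
x . q . e
x . x . e
x . x . t . e
x . x . f . e
x . x . p . e
x . x . q . e
x . x . x . e
x . x . x . t
x . x . x . f
x . x . x . p
x . x . x . q
x . x . x . x

[e [t [f [p [q x]]]] . [e [t [f [p [q x]]]] . [e [t [f [p [q x]]]] . [e [t [f [p [q x]]]]]]]]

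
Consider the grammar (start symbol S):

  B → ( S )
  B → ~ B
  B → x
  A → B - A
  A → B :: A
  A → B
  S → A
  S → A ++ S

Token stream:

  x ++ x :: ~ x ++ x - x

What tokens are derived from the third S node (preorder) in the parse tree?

[S [A [B x]] ++ [S [A [B x] :: [A [B ~ [B x]]]] ++ [S [A [B x] - [A [B x]]]]]]

x - x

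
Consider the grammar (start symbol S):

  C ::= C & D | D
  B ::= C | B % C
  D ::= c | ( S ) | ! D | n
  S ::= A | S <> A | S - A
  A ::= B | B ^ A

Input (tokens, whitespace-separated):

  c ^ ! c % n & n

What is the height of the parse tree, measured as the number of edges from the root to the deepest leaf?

[S [A [B [C [D c]]] ^ [A [B [B [C [D ! [D c]]]] % [C [C [D n]] & [D n]]]]]]

8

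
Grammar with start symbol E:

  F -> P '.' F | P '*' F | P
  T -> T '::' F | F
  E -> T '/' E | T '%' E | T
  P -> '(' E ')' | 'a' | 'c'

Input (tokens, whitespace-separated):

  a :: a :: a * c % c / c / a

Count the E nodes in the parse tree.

[E [T [T [T [F [P a]]] :: [F [P a]]] :: [F [P a] * [F [P c]]]] % [E [T [F [P c]]] / [E [T [F [P c]]] / [E [T [F [P a]]]]]]]

4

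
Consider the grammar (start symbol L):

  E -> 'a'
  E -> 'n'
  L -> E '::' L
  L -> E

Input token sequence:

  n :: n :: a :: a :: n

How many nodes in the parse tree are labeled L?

5

[L [E n] :: [L [E n] :: [L [E a] :: [L [E a] :: [L [E n]]]]]]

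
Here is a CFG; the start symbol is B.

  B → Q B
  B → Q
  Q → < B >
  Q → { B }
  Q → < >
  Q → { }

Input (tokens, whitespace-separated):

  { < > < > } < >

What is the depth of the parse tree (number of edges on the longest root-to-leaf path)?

[B [Q { [B [Q < >] [B [Q < >]]] }] [B [Q < >]]]

5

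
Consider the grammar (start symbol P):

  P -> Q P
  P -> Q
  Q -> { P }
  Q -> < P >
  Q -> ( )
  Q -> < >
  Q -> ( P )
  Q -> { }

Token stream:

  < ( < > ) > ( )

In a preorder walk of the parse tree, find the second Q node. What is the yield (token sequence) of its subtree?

( < > )

[P [Q < [P [Q ( [P [Q < >]] )]] >] [P [Q ( )]]]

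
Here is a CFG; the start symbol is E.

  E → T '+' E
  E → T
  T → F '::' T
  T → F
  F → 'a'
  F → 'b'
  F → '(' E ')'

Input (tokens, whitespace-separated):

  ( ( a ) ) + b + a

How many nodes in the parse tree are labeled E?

5

[E [T [F ( [E [T [F ( [E [T [F a]]] )]]] )]] + [E [T [F b]] + [E [T [F a]]]]]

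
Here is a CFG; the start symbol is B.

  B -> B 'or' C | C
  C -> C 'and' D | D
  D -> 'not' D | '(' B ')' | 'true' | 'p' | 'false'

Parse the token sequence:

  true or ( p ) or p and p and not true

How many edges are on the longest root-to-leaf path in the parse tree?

7

[B [B [B [C [D true]]] or [C [D ( [B [C [D p]]] )]]] or [C [C [C [D p]] and [D p]] and [D not [D true]]]]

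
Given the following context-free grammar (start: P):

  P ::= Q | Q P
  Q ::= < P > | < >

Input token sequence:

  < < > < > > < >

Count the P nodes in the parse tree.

[P [Q < [P [Q < >] [P [Q < >]]] >] [P [Q < >]]]

4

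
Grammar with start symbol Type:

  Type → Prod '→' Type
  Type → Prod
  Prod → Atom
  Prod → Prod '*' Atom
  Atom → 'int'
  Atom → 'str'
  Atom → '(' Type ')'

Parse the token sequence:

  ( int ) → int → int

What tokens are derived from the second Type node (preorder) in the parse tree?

int

[Type [Prod [Atom ( [Type [Prod [Atom int]]] )]] → [Type [Prod [Atom int]] → [Type [Prod [Atom int]]]]]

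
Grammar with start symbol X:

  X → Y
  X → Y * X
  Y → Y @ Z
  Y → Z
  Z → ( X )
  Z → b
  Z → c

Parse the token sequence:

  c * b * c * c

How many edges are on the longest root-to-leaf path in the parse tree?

6

[X [Y [Z c]] * [X [Y [Z b]] * [X [Y [Z c]] * [X [Y [Z c]]]]]]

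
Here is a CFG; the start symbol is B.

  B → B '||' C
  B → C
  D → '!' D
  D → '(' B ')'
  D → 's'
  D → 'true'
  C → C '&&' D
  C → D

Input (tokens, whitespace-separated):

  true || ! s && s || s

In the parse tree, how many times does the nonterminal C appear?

4

[B [B [B [C [D true]]] || [C [C [D ! [D s]]] && [D s]]] || [C [D s]]]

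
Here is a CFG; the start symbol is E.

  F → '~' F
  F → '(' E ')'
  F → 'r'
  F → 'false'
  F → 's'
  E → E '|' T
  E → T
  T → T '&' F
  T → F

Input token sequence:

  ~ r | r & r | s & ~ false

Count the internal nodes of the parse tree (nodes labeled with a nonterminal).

[E [E [E [T [F ~ [F r]]]] | [T [T [F r]] & [F r]]] | [T [T [F s]] & [F ~ [F false]]]]

15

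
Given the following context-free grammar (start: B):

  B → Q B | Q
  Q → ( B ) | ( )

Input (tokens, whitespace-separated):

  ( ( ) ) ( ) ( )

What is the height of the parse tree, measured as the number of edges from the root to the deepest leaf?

[B [Q ( [B [Q ( )]] )] [B [Q ( )] [B [Q ( )]]]]

4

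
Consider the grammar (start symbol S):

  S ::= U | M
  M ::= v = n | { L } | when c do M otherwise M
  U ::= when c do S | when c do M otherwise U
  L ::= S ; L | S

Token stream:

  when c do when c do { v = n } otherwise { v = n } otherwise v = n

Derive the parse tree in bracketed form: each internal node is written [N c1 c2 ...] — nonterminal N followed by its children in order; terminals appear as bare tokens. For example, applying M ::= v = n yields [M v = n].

S
M
when c do M otherwise M
when c do when c do M otherwise M otherwise M
when c do when c do { L } otherwise M otherwise M
when c do when c do { S } otherwise M otherwise M
when c do when c do { M } otherwise M otherwise M
when c do when c do { v = n } otherwise M otherwise M
when c do when c do { v = n } otherwise { L } otherwise M
when c do when c do { v = n } otherwise { S } otherwise M
when c do when c do { v = n } otherwise { M } otherwise M
when c do when c do { v = n } otherwise { v = n } otherwise M
when c do when c do { v = n } otherwise { v = n } otherwise v = n

[S [M when c do [M when c do [M { [L [S [M v = n]]] }] otherwise [M { [L [S [M v = n]]] }]] otherwise [M v = n]]]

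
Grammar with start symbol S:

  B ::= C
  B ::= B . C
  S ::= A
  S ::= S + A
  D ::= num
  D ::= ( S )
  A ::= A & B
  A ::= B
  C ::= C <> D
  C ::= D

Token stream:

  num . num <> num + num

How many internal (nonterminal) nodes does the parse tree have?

[S [S [A [B [B [C [D num]]] . [C [C [D num]] <> [D num]]]]] + [A [B [C [D num]]]]]

15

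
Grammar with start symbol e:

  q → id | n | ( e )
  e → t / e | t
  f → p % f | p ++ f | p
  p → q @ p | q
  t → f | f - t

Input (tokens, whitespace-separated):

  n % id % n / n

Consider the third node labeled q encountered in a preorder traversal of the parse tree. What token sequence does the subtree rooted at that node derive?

n

[e [t [f [p [q n]] % [f [p [q id]] % [f [p [q n]]]]]] / [e [t [f [p [q n]]]]]]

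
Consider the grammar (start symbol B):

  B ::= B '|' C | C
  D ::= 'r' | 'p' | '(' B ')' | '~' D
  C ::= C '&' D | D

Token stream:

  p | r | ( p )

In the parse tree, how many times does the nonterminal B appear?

[B [B [B [C [D p]]] | [C [D r]]] | [C [D ( [B [C [D p]]] )]]]

4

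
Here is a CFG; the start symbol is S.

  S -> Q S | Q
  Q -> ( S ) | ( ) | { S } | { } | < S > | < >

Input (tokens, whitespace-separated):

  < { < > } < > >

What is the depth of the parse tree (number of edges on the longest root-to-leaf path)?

6

[S [Q < [S [Q { [S [Q < >]] }] [S [Q < >]]] >]]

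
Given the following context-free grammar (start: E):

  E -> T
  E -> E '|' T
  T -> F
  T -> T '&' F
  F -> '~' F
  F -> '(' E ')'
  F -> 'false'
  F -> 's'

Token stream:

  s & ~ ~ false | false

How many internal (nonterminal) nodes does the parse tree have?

10

[E [E [T [T [F s]] & [F ~ [F ~ [F false]]]]] | [T [F false]]]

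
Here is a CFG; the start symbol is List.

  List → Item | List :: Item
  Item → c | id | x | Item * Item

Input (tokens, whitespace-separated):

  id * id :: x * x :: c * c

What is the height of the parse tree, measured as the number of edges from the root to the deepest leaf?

5

[List [List [List [Item [Item id] * [Item id]]] :: [Item [Item x] * [Item x]]] :: [Item [Item c] * [Item c]]]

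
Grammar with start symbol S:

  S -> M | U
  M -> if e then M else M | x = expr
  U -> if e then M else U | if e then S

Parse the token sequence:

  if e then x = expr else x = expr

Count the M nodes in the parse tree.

3

[S [M if e then [M x = expr] else [M x = expr]]]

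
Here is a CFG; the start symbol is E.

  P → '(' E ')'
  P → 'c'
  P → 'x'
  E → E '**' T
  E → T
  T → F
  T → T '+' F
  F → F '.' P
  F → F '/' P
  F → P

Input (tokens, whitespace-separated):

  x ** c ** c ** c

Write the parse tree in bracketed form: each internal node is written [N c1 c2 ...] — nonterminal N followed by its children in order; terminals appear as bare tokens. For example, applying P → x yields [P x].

E
E ** T
E ** T ** T
E ** T ** T ** T
T ** T ** T ** T
F ** T ** T ** T
P ** T ** T ** T
x ** T ** T ** T
x ** F ** T ** T
x ** P ** T ** T
x ** c ** T ** T
x ** c ** F ** T
x ** c ** P ** T
x ** c ** c ** T
x ** c ** c ** F
x ** c ** c ** P
x ** c ** c ** c

[E [E [E [E [T [F [P x]]]] ** [T [F [P c]]]] ** [T [F [P c]]]] ** [T [F [P c]]]]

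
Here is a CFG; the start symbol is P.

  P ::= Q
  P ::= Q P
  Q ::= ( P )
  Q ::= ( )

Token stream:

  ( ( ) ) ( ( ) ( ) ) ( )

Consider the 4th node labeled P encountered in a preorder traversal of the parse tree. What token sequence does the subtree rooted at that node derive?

[P [Q ( [P [Q ( )]] )] [P [Q ( [P [Q ( )] [P [Q ( )]]] )] [P [Q ( )]]]]

( ) ( )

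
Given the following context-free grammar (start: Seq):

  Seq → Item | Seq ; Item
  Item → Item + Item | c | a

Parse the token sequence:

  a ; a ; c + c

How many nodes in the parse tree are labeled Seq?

[Seq [Seq [Seq [Item a]] ; [Item a]] ; [Item [Item c] + [Item c]]]

3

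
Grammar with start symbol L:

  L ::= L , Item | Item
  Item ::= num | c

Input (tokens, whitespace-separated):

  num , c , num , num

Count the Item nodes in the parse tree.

4

[L [L [L [L [Item num]] , [Item c]] , [Item num]] , [Item num]]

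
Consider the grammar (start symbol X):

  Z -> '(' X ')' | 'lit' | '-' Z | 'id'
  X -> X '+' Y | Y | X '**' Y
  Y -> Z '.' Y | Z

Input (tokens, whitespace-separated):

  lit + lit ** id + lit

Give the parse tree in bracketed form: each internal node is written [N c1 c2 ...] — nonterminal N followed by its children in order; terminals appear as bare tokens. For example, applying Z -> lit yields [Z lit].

[X [X [X [X [Y [Z lit]]] + [Y [Z lit]]] ** [Y [Z id]]] + [Y [Z lit]]]

X
X + Y
X ** Y + Y
X + Y ** Y + Y
Y + Y ** Y + Y
Z + Y ** Y + Y
lit + Y ** Y + Y
lit + Z ** Y + Y
lit + lit ** Y + Y
lit + lit ** Z + Y
lit + lit ** id + Y
lit + lit ** id + Z
lit + lit ** id + lit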